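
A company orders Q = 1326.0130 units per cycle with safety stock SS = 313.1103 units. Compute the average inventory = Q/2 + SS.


Q/2 = 663.0065
Avg = 663.0065 + 313.1103 = 976.1168

976.1168 units


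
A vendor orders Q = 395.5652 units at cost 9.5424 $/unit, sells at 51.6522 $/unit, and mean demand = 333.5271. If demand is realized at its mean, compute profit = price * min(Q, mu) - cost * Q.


Sales at mu = min(395.5652, 333.5271) = 333.5271
Revenue = 51.6522 * 333.5271 = 17227.4085
Total cost = 9.5424 * 395.5652 = 3774.6414
Profit = 17227.4085 - 3774.6414 = 13452.7671

13452.7671 $


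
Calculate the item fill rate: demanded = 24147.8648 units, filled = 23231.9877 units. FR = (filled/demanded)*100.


FR = 23231.9877 / 24147.8648 * 100 = 96.2072

96.2072%


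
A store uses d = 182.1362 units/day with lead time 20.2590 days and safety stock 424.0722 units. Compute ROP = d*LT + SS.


d*LT = 182.1362 * 20.2590 = 3689.8973
ROP = 3689.8973 + 424.0722 = 4113.9695

4113.9695 units


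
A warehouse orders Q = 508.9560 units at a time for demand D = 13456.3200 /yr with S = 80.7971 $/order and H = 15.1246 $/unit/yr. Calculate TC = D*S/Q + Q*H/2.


Ordering cost = D*S/Q = 2136.1997
Holding cost = Q*H/2 = 3848.8780
TC = 2136.1997 + 3848.8780 = 5985.0776

5985.0776 $/yr


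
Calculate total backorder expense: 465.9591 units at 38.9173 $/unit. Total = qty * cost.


Total = 465.9591 * 38.9173 = 18133.8701

18133.8701 $


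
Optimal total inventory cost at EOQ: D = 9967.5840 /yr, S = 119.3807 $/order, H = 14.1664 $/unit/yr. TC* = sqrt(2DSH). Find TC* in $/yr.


2*D*S*H = 33714251.4317
TC* = sqrt(33714251.4317) = 5806.3975

5806.3975 $/yr


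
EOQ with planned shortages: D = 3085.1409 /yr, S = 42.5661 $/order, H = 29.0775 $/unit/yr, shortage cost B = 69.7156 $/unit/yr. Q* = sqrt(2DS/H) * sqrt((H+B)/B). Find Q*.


sqrt(2DS/H) = 95.0399
sqrt((H+B)/B) = 1.1904
Q* = 95.0399 * 1.1904 = 113.1369

113.1369 units


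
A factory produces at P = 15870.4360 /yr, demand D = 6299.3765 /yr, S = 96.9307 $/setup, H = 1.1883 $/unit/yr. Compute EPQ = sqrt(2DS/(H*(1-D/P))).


1 - D/P = 1 - 0.3969 = 0.6031
H*(1-D/P) = 0.7166
2DS = 1221205.9474
EPQ = sqrt(1704086.5769) = 1305.4067

1305.4067 units


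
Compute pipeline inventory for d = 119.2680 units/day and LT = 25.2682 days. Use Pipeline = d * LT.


Pipeline = 119.2680 * 25.2682 = 3013.6877

3013.6877 units


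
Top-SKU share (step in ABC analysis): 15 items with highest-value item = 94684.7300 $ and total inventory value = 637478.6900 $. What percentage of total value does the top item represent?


Top item = 94684.7300
Total = 637478.6900
Percentage = 94684.7300 / 637478.6900 * 100 = 14.8530

14.8530%


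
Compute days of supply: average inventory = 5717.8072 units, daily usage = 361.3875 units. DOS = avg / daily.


DOS = 5717.8072 / 361.3875 = 15.8218

15.8218 days


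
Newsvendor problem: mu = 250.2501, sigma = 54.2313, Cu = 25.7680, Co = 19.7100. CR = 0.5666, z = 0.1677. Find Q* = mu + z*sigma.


CR = Cu/(Cu+Co) = 25.7680/(25.7680+19.7100) = 0.5666
z = 0.1677
Q* = 250.2501 + 0.1677 * 54.2313 = 259.3447

259.3447 units


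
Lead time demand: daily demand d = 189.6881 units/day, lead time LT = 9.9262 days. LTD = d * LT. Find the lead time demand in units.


LTD = 189.6881 * 9.9262 = 1882.8820

1882.8820 units


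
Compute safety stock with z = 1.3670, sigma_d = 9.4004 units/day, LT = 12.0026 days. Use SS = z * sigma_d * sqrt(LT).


sqrt(LT) = sqrt(12.0026) = 3.4645
SS = 1.3670 * 9.4004 * 3.4645 = 44.5197

44.5197 units


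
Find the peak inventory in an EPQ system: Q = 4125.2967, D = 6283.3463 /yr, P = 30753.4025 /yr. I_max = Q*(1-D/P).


D/P = 0.2043
1 - D/P = 0.7957
I_max = 4125.2967 * 0.7957 = 3282.4414

3282.4414 units


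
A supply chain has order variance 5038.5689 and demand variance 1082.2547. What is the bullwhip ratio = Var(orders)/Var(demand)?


BW = 5038.5689 / 1082.2547 = 4.6556

4.6556


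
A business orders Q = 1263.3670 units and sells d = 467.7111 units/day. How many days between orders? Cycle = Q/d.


Cycle = 1263.3670 / 467.7111 = 2.7012

2.7012 days


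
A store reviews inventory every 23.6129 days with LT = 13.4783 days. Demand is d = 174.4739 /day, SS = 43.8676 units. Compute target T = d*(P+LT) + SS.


P + LT = 37.0912
d*(P+LT) = 174.4739 * 37.0912 = 6471.4463
T = 6471.4463 + 43.8676 = 6515.3139

6515.3139 units


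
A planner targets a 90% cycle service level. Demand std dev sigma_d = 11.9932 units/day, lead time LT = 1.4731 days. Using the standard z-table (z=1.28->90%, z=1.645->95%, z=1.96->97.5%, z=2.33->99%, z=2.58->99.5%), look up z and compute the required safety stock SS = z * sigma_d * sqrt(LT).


From the table, SL = 90% corresponds to z = 1.28
sqrt(LT) = sqrt(1.4731) = 1.2137
SS = 1.28 * 11.9932 * 1.2137 = 18.6321

18.6321 units


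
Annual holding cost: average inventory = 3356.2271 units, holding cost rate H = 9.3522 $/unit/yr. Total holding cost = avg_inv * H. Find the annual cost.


Cost = 3356.2271 * 9.3522 = 31388.1071

31388.1071 $/yr


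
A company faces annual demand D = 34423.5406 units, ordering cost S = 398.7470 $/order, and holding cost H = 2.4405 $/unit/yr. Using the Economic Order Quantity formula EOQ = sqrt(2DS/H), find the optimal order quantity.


2*D*S = 2 * 34423.5406 * 398.7470 = 27452567.0873
2*D*S/H = 11248747.0138
EOQ = sqrt(11248747.0138) = 3353.9152

3353.9152 units


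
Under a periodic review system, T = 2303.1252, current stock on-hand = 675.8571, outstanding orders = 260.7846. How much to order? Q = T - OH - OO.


Inventory position = OH + OO = 675.8571 + 260.7846 = 936.6417
Q = 2303.1252 - 936.6417 = 1366.4835

1366.4835 units


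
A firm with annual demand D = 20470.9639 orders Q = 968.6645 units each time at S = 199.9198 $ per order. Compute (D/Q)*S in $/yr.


Number of orders = D/Q = 21.1332
Cost = 21.1332 * 199.9198 = 4224.9417

4224.9417 $/yr


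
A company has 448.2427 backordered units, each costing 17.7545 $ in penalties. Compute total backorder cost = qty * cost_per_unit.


Total = 448.2427 * 17.7545 = 7958.3250

7958.3250 $


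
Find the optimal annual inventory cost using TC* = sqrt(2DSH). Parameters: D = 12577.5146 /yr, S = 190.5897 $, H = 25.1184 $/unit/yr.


2*D*S*H = 120424880.5911
TC* = sqrt(120424880.5911) = 10973.8271

10973.8271 $/yr


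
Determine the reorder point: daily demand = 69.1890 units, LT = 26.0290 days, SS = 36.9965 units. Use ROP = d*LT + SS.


d*LT = 69.1890 * 26.0290 = 1800.9205
ROP = 1800.9205 + 36.9965 = 1837.9170

1837.9170 units


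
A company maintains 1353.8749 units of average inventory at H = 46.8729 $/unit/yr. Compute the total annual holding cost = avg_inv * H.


Cost = 1353.8749 * 46.8729 = 63460.0428

63460.0428 $/yr


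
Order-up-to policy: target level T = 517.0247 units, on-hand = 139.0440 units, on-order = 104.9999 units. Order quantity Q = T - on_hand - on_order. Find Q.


Inventory position = OH + OO = 139.0440 + 104.9999 = 244.0439
Q = 517.0247 - 244.0439 = 272.9808

272.9808 units


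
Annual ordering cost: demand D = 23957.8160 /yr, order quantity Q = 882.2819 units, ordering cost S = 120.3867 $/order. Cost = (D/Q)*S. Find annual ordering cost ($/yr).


Number of orders = D/Q = 27.1544
Cost = 27.1544 * 120.3867 = 3269.0259

3269.0259 $/yr


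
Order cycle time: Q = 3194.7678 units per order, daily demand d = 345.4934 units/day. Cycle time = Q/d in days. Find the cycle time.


Cycle = 3194.7678 / 345.4934 = 9.2470

9.2470 days


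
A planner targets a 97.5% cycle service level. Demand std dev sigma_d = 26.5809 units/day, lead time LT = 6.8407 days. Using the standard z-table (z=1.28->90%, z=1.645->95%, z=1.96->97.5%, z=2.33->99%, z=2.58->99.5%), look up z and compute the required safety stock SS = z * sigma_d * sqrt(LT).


From the table, SL = 97.5% corresponds to z = 1.96
sqrt(LT) = sqrt(6.8407) = 2.6155
SS = 1.96 * 26.5809 * 2.6155 = 136.2624

136.2624 units


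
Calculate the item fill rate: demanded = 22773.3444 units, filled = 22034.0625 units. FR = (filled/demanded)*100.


FR = 22034.0625 / 22773.3444 * 100 = 96.7537

96.7537%


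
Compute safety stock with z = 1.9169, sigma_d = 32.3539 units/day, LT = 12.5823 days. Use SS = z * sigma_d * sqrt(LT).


sqrt(LT) = sqrt(12.5823) = 3.5472
SS = 1.9169 * 32.3539 * 3.5472 = 219.9916

219.9916 units


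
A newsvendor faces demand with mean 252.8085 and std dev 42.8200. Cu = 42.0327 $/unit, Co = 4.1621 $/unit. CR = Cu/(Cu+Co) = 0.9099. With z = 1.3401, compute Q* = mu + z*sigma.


CR = Cu/(Cu+Co) = 42.0327/(42.0327+4.1621) = 0.9099
z = 1.3401
Q* = 252.8085 + 1.3401 * 42.8200 = 310.1916

310.1916 units


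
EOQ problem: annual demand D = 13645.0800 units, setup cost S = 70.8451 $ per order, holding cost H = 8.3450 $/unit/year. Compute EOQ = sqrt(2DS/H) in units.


2*D*S = 2 * 13645.0800 * 70.8451 = 1933374.1142
2*D*S/H = 231680.5409
EOQ = sqrt(231680.5409) = 481.3320

481.3320 units


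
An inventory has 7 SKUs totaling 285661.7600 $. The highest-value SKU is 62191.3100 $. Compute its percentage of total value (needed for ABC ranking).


Top item = 62191.3100
Total = 285661.7600
Percentage = 62191.3100 / 285661.7600 * 100 = 21.7710

21.7710%


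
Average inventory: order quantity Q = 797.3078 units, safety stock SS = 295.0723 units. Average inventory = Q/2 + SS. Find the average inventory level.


Q/2 = 398.6539
Avg = 398.6539 + 295.0723 = 693.7262

693.7262 units


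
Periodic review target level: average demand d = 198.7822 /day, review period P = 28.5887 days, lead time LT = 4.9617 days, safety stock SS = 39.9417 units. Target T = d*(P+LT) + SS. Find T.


P + LT = 33.5504
d*(P+LT) = 198.7822 * 33.5504 = 6669.2223
T = 6669.2223 + 39.9417 = 6709.1640

6709.1640 units


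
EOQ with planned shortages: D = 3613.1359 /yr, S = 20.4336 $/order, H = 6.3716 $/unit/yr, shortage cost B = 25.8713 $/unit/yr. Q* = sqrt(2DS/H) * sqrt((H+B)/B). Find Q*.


sqrt(2DS/H) = 152.2318
sqrt((H+B)/B) = 1.1164
Q* = 152.2318 * 1.1164 = 169.9469

169.9469 units


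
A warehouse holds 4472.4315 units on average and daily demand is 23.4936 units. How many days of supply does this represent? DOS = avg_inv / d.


DOS = 4472.4315 / 23.4936 = 190.3681

190.3681 days


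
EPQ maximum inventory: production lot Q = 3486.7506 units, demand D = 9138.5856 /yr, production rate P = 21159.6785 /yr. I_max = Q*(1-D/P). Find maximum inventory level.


D/P = 0.4319
1 - D/P = 0.5681
I_max = 3486.7506 * 0.5681 = 1980.8691

1980.8691 units


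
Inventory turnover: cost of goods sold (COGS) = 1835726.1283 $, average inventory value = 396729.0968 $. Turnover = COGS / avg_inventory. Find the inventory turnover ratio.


Turnover = 1835726.1283 / 396729.0968 = 4.6272

4.6272


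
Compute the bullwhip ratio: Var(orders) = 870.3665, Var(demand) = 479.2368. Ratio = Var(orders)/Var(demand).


BW = 870.3665 / 479.2368 = 1.8162

1.8162


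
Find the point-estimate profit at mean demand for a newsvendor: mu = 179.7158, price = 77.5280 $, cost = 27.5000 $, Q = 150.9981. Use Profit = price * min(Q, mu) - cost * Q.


Sales at mu = min(150.9981, 179.7158) = 150.9981
Revenue = 77.5280 * 150.9981 = 11706.5807
Total cost = 27.5000 * 150.9981 = 4152.4478
Profit = 11706.5807 - 4152.4478 = 7554.1329

7554.1329 $


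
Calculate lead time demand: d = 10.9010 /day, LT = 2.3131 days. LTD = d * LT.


LTD = 10.9010 * 2.3131 = 25.2151

25.2151 units


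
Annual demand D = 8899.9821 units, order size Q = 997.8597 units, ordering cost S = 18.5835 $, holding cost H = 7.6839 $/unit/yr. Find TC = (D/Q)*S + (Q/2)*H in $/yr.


Ordering cost = D*S/Q = 165.7476
Holding cost = Q*H/2 = 3833.7271
TC = 165.7476 + 3833.7271 = 3999.4746

3999.4746 $/yr


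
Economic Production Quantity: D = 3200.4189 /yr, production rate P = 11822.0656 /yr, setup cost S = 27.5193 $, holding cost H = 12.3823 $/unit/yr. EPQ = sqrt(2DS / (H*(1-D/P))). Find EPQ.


1 - D/P = 1 - 0.2707 = 0.7293
H*(1-D/P) = 9.0302
2DS = 176146.5757
EPQ = sqrt(19506.3506) = 139.6651

139.6651 units


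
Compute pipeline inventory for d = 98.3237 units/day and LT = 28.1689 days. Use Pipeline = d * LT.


Pipeline = 98.3237 * 28.1689 = 2769.6705

2769.6705 units


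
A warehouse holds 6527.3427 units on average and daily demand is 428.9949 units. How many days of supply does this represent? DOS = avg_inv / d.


DOS = 6527.3427 / 428.9949 = 15.2154

15.2154 days


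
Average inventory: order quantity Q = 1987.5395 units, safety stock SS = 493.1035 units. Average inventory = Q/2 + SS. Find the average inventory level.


Q/2 = 993.7698
Avg = 993.7698 + 493.1035 = 1486.8733

1486.8733 units


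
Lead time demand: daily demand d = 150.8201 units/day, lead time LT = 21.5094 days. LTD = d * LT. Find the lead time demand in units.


LTD = 150.8201 * 21.5094 = 3244.0499

3244.0499 units


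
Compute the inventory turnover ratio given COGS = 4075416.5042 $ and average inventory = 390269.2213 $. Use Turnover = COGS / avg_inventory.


Turnover = 4075416.5042 / 390269.2213 = 10.4426

10.4426


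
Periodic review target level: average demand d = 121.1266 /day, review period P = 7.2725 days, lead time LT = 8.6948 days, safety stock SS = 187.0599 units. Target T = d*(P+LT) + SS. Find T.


P + LT = 15.9673
d*(P+LT) = 121.1266 * 15.9673 = 1934.0648
T = 1934.0648 + 187.0599 = 2121.1247

2121.1247 units


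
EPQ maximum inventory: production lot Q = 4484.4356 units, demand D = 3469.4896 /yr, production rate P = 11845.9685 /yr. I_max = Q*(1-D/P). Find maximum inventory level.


D/P = 0.2929
1 - D/P = 0.7071
I_max = 4484.4356 * 0.7071 = 3171.0181

3171.0181 units


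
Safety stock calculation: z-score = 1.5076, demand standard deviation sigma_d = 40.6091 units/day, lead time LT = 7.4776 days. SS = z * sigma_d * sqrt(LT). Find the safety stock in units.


sqrt(LT) = sqrt(7.4776) = 2.7345
SS = 1.5076 * 40.6091 * 2.7345 = 167.4136

167.4136 units


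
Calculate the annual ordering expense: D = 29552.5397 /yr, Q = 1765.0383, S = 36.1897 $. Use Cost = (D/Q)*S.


Number of orders = D/Q = 16.7433
Cost = 16.7433 * 36.1897 = 605.9345

605.9345 $/yr


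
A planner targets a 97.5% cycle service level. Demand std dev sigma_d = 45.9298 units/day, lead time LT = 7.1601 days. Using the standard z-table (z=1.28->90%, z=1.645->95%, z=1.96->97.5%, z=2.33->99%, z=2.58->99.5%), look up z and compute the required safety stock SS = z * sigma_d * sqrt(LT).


From the table, SL = 97.5% corresponds to z = 1.96
sqrt(LT) = sqrt(7.1601) = 2.6758
SS = 1.96 * 45.9298 * 2.6758 = 240.8852

240.8852 units


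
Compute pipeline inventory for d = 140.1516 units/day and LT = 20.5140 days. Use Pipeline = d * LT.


Pipeline = 140.1516 * 20.5140 = 2875.0699

2875.0699 units


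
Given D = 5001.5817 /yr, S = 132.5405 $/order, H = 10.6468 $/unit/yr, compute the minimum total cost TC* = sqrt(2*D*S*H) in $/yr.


2*D*S*H = 14115785.9296
TC* = sqrt(14115785.9296) = 3757.0981

3757.0981 $/yr


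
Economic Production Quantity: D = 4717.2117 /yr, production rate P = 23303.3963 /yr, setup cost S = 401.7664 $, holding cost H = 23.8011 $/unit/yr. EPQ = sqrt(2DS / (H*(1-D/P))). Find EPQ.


1 - D/P = 1 - 0.2024 = 0.7976
H*(1-D/P) = 18.9831
2DS = 3790434.3255
EPQ = sqrt(199673.7259) = 446.8487

446.8487 units


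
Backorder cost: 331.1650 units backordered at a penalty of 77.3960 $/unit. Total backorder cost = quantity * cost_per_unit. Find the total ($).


Total = 331.1650 * 77.3960 = 25630.8463

25630.8463 $


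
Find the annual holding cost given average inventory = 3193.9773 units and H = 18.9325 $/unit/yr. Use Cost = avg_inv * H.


Cost = 3193.9773 * 18.9325 = 60469.9752

60469.9752 $/yr


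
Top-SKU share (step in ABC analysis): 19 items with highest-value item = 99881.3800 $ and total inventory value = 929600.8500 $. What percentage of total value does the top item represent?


Top item = 99881.3800
Total = 929600.8500
Percentage = 99881.3800 / 929600.8500 * 100 = 10.7445

10.7445%


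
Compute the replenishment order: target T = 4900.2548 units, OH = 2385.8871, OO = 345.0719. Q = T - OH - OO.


Inventory position = OH + OO = 2385.8871 + 345.0719 = 2730.9590
Q = 4900.2548 - 2730.9590 = 2169.2958

2169.2958 units


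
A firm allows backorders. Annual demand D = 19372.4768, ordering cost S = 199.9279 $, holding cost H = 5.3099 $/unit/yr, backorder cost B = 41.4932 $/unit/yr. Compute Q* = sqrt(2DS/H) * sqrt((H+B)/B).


sqrt(2DS/H) = 1207.8169
sqrt((H+B)/B) = 1.0621
Q* = 1207.8169 * 1.0621 = 1282.7734

1282.7734 units


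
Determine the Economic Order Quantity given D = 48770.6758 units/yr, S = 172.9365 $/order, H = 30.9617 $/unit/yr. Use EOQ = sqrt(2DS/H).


2*D*S = 2 * 48770.6758 * 172.9365 = 16868459.9510
2*D*S/H = 544816.9820
EOQ = sqrt(544816.9820) = 738.1172

738.1172 units


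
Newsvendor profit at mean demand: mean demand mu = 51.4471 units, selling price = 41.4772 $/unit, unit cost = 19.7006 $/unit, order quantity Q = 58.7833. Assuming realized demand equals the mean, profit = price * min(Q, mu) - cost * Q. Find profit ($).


Sales at mu = min(58.7833, 51.4471) = 51.4471
Revenue = 41.4772 * 51.4471 = 2133.8817
Total cost = 19.7006 * 58.7833 = 1158.0663
Profit = 2133.8817 - 1158.0663 = 975.8154

975.8154 $


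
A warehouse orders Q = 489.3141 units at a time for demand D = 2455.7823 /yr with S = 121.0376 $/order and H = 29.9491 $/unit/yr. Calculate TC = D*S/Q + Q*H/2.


Ordering cost = D*S/Q = 607.4666
Holding cost = Q*H/2 = 7327.2585
TC = 607.4666 + 7327.2585 = 7934.7251

7934.7251 $/yr


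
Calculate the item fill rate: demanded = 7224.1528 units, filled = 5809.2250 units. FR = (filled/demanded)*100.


FR = 5809.2250 / 7224.1528 * 100 = 80.4139

80.4139%


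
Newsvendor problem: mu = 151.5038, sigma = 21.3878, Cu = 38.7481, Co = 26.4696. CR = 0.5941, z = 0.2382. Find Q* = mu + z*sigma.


CR = Cu/(Cu+Co) = 38.7481/(38.7481+26.4696) = 0.5941
z = 0.2382
Q* = 151.5038 + 0.2382 * 21.3878 = 156.5984

156.5984 units


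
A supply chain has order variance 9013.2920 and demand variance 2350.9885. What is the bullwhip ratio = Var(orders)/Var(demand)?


BW = 9013.2920 / 2350.9885 = 3.8338

3.8338


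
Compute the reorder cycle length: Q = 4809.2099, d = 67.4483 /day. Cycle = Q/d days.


Cycle = 4809.2099 / 67.4483 = 71.3022

71.3022 days


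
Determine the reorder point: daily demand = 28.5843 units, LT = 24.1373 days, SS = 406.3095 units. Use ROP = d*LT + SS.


d*LT = 28.5843 * 24.1373 = 689.9478
ROP = 689.9478 + 406.3095 = 1096.2573

1096.2573 units


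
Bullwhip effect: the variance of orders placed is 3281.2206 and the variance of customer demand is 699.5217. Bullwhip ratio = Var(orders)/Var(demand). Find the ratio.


BW = 3281.2206 / 699.5217 = 4.6907

4.6907


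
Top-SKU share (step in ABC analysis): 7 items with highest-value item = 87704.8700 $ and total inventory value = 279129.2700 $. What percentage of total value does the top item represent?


Top item = 87704.8700
Total = 279129.2700
Percentage = 87704.8700 / 279129.2700 * 100 = 31.4209

31.4209%


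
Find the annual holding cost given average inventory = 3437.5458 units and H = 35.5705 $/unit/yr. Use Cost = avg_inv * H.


Cost = 3437.5458 * 35.5705 = 122275.2229

122275.2229 $/yr


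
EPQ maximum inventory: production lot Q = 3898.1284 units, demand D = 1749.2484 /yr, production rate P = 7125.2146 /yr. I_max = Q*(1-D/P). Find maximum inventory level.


D/P = 0.2455
1 - D/P = 0.7545
I_max = 3898.1284 * 0.7545 = 2941.1334

2941.1334 units


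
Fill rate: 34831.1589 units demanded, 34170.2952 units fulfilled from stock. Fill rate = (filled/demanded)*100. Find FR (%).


FR = 34170.2952 / 34831.1589 * 100 = 98.1027

98.1027%


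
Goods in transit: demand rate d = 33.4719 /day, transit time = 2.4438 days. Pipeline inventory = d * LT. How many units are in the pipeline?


Pipeline = 33.4719 * 2.4438 = 81.7986

81.7986 units


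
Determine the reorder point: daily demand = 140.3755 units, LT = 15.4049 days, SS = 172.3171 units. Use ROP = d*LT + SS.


d*LT = 140.3755 * 15.4049 = 2162.4705
ROP = 2162.4705 + 172.3171 = 2334.7876

2334.7876 units


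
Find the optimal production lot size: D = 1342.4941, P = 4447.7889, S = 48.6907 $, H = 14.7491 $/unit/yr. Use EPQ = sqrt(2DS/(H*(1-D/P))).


1 - D/P = 1 - 0.3018 = 0.6982
H*(1-D/P) = 10.2973
2DS = 130733.9549
EPQ = sqrt(12695.9210) = 112.6762

112.6762 units


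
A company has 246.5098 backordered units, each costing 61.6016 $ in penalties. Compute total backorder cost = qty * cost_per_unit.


Total = 246.5098 * 61.6016 = 15185.3981

15185.3981 $


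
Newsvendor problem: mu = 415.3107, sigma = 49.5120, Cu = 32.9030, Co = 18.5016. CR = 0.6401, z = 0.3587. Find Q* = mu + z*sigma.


CR = Cu/(Cu+Co) = 32.9030/(32.9030+18.5016) = 0.6401
z = 0.3587
Q* = 415.3107 + 0.3587 * 49.5120 = 433.0707

433.0707 units


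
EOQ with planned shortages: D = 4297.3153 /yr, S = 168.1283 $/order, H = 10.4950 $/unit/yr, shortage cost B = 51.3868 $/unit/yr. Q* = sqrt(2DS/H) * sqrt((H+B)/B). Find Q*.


sqrt(2DS/H) = 371.0589
sqrt((H+B)/B) = 1.0974
Q* = 371.0589 * 1.0974 = 407.1913

407.1913 units


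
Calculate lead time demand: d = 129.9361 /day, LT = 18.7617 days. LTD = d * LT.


LTD = 129.9361 * 18.7617 = 2437.8221

2437.8221 units


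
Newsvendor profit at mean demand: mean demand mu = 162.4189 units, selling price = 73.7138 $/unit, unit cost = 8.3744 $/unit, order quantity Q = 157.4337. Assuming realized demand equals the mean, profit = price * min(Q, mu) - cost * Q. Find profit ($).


Sales at mu = min(157.4337, 162.4189) = 157.4337
Revenue = 73.7138 * 157.4337 = 11605.0363
Total cost = 8.3744 * 157.4337 = 1318.4128
Profit = 11605.0363 - 1318.4128 = 10286.6235

10286.6235 $


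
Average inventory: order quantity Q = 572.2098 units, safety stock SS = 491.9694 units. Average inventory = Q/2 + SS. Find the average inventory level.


Q/2 = 286.1049
Avg = 286.1049 + 491.9694 = 778.0743

778.0743 units


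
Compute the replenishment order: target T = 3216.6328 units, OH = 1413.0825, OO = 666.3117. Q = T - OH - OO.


Inventory position = OH + OO = 1413.0825 + 666.3117 = 2079.3942
Q = 3216.6328 - 2079.3942 = 1137.2386

1137.2386 units


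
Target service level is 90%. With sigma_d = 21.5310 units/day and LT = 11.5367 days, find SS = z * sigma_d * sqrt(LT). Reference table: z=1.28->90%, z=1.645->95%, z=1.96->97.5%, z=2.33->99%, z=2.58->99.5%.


From the table, SL = 90% corresponds to z = 1.28
sqrt(LT) = sqrt(11.5367) = 3.3966
SS = 1.28 * 21.5310 * 3.3966 = 93.6084

93.6084 units


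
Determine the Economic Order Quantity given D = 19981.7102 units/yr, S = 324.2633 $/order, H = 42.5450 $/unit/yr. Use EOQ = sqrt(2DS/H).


2*D*S = 2 * 19981.7102 * 324.2633 = 12958670.5782
2*D*S/H = 304587.3917
EOQ = sqrt(304587.3917) = 551.8944

551.8944 units


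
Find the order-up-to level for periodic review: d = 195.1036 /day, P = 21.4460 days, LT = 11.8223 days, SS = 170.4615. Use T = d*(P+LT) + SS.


P + LT = 33.2683
d*(P+LT) = 195.1036 * 33.2683 = 6490.7651
T = 6490.7651 + 170.4615 = 6661.2266

6661.2266 units


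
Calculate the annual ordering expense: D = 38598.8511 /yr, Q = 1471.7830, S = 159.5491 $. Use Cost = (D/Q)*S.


Number of orders = D/Q = 26.2259
Cost = 26.2259 * 159.5491 = 4184.3206

4184.3206 $/yr


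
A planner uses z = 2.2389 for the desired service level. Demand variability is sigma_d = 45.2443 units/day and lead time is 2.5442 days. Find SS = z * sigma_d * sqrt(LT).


sqrt(LT) = sqrt(2.5442) = 1.5951
SS = 2.2389 * 45.2443 * 1.5951 = 161.5750

161.5750 units


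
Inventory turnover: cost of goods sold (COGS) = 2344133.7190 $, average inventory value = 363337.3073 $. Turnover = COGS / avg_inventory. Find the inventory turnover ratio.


Turnover = 2344133.7190 / 363337.3073 = 6.4517

6.4517


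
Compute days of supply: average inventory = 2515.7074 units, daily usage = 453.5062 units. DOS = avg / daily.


DOS = 2515.7074 / 453.5062 = 5.5472

5.5472 days


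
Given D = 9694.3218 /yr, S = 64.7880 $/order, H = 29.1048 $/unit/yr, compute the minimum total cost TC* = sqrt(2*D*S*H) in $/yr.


2*D*S*H = 36560036.4762
TC* = sqrt(36560036.4762) = 6046.4896

6046.4896 $/yr


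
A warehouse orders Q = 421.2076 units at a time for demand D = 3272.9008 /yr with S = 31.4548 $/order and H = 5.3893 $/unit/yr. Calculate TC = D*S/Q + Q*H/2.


Ordering cost = D*S/Q = 244.4126
Holding cost = Q*H/2 = 1135.0071
TC = 244.4126 + 1135.0071 = 1379.4196

1379.4196 $/yr


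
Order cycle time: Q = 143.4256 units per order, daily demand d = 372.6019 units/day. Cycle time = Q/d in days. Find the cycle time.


Cycle = 143.4256 / 372.6019 = 0.3849

0.3849 days


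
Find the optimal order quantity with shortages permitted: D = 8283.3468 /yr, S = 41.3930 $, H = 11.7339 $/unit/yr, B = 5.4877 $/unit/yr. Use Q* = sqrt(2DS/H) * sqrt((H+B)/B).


sqrt(2DS/H) = 241.7465
sqrt((H+B)/B) = 1.7715
Q* = 241.7465 * 1.7715 = 428.2543

428.2543 units


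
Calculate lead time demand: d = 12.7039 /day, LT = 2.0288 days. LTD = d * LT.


LTD = 12.7039 * 2.0288 = 25.7737

25.7737 units


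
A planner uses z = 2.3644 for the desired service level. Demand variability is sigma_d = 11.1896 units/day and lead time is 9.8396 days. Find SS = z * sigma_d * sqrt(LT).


sqrt(LT) = sqrt(9.8396) = 3.1368
SS = 2.3644 * 11.1896 * 3.1368 = 82.9897

82.9897 units


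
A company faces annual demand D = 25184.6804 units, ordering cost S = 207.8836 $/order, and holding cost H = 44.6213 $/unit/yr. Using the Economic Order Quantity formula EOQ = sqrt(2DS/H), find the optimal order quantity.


2*D*S = 2 * 25184.6804 * 207.8836 = 10470964.0528
2*D*S/H = 234662.9088
EOQ = sqrt(234662.9088) = 484.4202

484.4202 units


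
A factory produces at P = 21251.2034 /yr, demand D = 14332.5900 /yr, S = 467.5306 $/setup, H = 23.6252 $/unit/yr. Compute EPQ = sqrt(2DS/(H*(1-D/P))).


1 - D/P = 1 - 0.6744 = 0.3256
H*(1-D/P) = 7.6915
2DS = 13401848.8045
EPQ = sqrt(1742423.3593) = 1320.0088

1320.0088 units


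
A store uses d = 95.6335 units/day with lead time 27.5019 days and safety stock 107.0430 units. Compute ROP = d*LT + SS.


d*LT = 95.6335 * 27.5019 = 2630.1030
ROP = 2630.1030 + 107.0430 = 2737.1460

2737.1460 units


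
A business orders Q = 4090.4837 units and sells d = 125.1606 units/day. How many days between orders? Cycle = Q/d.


Cycle = 4090.4837 / 125.1606 = 32.6819

32.6819 days


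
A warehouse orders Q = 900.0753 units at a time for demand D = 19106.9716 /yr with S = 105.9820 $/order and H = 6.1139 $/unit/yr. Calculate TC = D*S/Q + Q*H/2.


Ordering cost = D*S/Q = 2249.8063
Holding cost = Q*H/2 = 2751.4852
TC = 2249.8063 + 2751.4852 = 5001.2915

5001.2915 $/yr


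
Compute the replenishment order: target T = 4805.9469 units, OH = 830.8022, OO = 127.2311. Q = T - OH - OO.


Inventory position = OH + OO = 830.8022 + 127.2311 = 958.0333
Q = 4805.9469 - 958.0333 = 3847.9136

3847.9136 units


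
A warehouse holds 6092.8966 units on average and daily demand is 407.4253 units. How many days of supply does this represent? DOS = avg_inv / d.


DOS = 6092.8966 / 407.4253 = 14.9546

14.9546 days


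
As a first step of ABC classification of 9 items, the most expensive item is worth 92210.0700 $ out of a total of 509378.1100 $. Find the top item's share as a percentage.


Top item = 92210.0700
Total = 509378.1100
Percentage = 92210.0700 / 509378.1100 * 100 = 18.1025

18.1025%


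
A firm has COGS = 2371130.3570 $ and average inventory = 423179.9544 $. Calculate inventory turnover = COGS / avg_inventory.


Turnover = 2371130.3570 / 423179.9544 = 5.6031

5.6031


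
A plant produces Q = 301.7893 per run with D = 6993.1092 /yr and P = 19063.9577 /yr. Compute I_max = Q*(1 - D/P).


D/P = 0.3668
1 - D/P = 0.6332
I_max = 301.7893 * 0.6332 = 191.0859

191.0859 units


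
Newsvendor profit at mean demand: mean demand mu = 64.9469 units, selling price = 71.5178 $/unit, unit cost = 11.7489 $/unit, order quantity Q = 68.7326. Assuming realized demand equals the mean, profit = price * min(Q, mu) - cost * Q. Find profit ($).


Sales at mu = min(68.7326, 64.9469) = 64.9469
Revenue = 71.5178 * 64.9469 = 4644.8594
Total cost = 11.7489 * 68.7326 = 807.5324
Profit = 4644.8594 - 807.5324 = 3837.3270

3837.3270 $


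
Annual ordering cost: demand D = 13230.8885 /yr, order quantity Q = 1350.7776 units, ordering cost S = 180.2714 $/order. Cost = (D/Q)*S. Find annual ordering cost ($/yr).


Number of orders = D/Q = 9.7950
Cost = 9.7950 * 180.2714 = 1765.7613

1765.7613 $/yr


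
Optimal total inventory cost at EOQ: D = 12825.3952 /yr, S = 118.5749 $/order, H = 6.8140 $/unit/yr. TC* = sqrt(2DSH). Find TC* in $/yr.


2*D*S*H = 20725052.9236
TC* = sqrt(20725052.9236) = 4552.4777

4552.4777 $/yr


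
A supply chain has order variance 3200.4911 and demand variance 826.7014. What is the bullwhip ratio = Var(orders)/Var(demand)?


BW = 3200.4911 / 826.7014 = 3.8714

3.8714


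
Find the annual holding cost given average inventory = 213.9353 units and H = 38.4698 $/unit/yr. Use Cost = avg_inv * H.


Cost = 213.9353 * 38.4698 = 8230.0482

8230.0482 $/yr


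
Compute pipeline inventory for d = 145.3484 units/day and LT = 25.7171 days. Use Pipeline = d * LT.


Pipeline = 145.3484 * 25.7171 = 3737.9393

3737.9393 units


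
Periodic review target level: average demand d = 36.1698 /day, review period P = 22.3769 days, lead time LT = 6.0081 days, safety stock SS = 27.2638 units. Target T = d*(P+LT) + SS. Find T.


P + LT = 28.3850
d*(P+LT) = 36.1698 * 28.3850 = 1026.6798
T = 1026.6798 + 27.2638 = 1053.9436

1053.9436 units


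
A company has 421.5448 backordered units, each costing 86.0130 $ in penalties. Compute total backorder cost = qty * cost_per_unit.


Total = 421.5448 * 86.0130 = 36258.3329

36258.3329 $


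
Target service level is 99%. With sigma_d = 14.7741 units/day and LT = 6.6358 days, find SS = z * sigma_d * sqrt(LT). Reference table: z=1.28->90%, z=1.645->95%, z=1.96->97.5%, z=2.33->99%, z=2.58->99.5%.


From the table, SL = 99% corresponds to z = 2.33
sqrt(LT) = sqrt(6.6358) = 2.5760
SS = 2.33 * 14.7741 * 2.5760 = 88.6755

88.6755 units


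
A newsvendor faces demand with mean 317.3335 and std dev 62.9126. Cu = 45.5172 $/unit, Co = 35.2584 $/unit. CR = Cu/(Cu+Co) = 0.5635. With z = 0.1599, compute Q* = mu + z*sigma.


CR = Cu/(Cu+Co) = 45.5172/(45.5172+35.2584) = 0.5635
z = 0.1599
Q* = 317.3335 + 0.1599 * 62.9126 = 327.3932

327.3932 units


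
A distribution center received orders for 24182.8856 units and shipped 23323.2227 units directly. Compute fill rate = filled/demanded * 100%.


FR = 23323.2227 / 24182.8856 * 100 = 96.4452

96.4452%


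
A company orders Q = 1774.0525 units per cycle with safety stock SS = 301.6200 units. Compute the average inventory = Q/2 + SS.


Q/2 = 887.0263
Avg = 887.0263 + 301.6200 = 1188.6463

1188.6463 units


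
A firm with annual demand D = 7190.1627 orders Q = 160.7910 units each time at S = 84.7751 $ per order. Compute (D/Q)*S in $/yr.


Number of orders = D/Q = 44.7174
Cost = 44.7174 * 84.7751 = 3790.9259

3790.9259 $/yr


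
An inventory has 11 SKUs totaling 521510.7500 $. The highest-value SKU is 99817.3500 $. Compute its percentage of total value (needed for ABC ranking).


Top item = 99817.3500
Total = 521510.7500
Percentage = 99817.3500 / 521510.7500 * 100 = 19.1400

19.1400%


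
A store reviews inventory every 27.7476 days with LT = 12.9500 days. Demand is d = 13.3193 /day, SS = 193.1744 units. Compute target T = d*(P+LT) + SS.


P + LT = 40.6976
d*(P+LT) = 13.3193 * 40.6976 = 542.0635
T = 542.0635 + 193.1744 = 735.2379

735.2379 units


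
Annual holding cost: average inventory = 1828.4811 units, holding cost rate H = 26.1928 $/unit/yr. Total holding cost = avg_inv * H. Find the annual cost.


Cost = 1828.4811 * 26.1928 = 47893.0398

47893.0398 $/yr


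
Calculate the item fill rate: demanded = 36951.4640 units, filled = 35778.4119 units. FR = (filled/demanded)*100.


FR = 35778.4119 / 36951.4640 * 100 = 96.8254

96.8254%


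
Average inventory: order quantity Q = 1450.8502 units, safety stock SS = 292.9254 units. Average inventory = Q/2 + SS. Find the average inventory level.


Q/2 = 725.4251
Avg = 725.4251 + 292.9254 = 1018.3505

1018.3505 units


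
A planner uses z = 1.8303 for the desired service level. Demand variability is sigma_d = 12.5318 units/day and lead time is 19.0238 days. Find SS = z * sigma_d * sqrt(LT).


sqrt(LT) = sqrt(19.0238) = 4.3616
SS = 1.8303 * 12.5318 * 4.3616 = 100.0425

100.0425 units


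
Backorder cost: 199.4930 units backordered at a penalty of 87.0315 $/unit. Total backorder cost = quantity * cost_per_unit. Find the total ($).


Total = 199.4930 * 87.0315 = 17362.1750

17362.1750 $


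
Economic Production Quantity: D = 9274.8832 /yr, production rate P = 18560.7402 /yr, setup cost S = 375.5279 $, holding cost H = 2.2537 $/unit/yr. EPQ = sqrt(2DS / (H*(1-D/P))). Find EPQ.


1 - D/P = 1 - 0.4997 = 0.5003
H*(1-D/P) = 1.1275
2DS = 6965954.8217
EPQ = sqrt(6178141.4773) = 2485.5867

2485.5867 units


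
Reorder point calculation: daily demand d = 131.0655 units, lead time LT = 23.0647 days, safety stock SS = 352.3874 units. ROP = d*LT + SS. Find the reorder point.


d*LT = 131.0655 * 23.0647 = 3022.9864
ROP = 3022.9864 + 352.3874 = 3375.3738

3375.3738 units


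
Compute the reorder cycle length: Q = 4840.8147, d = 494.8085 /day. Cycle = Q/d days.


Cycle = 4840.8147 / 494.8085 = 9.7832

9.7832 days


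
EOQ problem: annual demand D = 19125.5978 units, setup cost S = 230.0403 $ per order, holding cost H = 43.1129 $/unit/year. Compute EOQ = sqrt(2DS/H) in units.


2*D*S = 2 * 19125.5978 * 230.0403 = 8799316.5112
2*D*S/H = 204099.3881
EOQ = sqrt(204099.3881) = 451.7736

451.7736 units


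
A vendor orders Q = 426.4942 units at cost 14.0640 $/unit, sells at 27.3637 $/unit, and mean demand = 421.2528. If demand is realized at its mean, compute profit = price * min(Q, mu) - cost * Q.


Sales at mu = min(426.4942, 421.2528) = 421.2528
Revenue = 27.3637 * 421.2528 = 11527.0352
Total cost = 14.0640 * 426.4942 = 5998.2144
Profit = 11527.0352 - 5998.2144 = 5528.8208

5528.8208 $


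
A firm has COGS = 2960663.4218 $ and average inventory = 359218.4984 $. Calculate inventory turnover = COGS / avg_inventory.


Turnover = 2960663.4218 / 359218.4984 = 8.2420

8.2420


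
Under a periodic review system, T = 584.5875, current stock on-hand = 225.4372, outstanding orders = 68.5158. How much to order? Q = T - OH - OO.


Inventory position = OH + OO = 225.4372 + 68.5158 = 293.9530
Q = 584.5875 - 293.9530 = 290.6345

290.6345 units


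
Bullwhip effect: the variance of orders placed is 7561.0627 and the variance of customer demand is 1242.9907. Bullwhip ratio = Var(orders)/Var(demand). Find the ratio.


BW = 7561.0627 / 1242.9907 = 6.0830

6.0830


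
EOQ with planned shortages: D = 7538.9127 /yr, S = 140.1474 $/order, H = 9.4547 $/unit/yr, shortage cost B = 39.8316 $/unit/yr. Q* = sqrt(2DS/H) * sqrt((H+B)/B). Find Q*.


sqrt(2DS/H) = 472.7570
sqrt((H+B)/B) = 1.1124
Q* = 472.7570 * 1.1124 = 525.8807

525.8807 units


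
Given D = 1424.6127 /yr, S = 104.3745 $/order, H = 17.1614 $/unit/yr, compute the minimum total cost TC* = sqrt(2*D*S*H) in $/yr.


2*D*S*H = 5103568.2780
TC* = sqrt(5103568.2780) = 2259.1079

2259.1079 $/yr


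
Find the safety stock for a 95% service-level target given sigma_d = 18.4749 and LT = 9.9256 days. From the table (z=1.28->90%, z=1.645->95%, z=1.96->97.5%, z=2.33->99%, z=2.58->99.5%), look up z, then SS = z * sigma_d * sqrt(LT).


From the table, SL = 95% corresponds to z = 1.645
sqrt(LT) = sqrt(9.9256) = 3.1505
SS = 1.645 * 18.4749 * 3.1505 = 95.7473

95.7473 units


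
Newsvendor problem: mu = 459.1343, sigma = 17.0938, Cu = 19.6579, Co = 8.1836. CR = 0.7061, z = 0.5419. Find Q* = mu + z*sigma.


CR = Cu/(Cu+Co) = 19.6579/(19.6579+8.1836) = 0.7061
z = 0.5419
Q* = 459.1343 + 0.5419 * 17.0938 = 468.3974

468.3974 units


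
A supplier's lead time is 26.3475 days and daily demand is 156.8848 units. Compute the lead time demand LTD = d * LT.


LTD = 156.8848 * 26.3475 = 4133.5223

4133.5223 units


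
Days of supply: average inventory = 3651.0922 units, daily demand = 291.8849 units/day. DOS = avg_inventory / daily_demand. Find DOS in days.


DOS = 3651.0922 / 291.8849 = 12.5087

12.5087 days


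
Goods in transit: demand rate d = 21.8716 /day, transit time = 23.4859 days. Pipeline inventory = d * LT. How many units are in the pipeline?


Pipeline = 21.8716 * 23.4859 = 513.6742

513.6742 units


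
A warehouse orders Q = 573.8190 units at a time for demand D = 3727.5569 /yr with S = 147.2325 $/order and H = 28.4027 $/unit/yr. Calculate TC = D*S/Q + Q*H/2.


Ordering cost = D*S/Q = 956.4297
Holding cost = Q*H/2 = 8149.0045
TC = 956.4297 + 8149.0045 = 9105.4341

9105.4341 $/yr


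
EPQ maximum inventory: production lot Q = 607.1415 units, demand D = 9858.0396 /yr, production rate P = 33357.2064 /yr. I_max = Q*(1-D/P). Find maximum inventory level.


D/P = 0.2955
1 - D/P = 0.7045
I_max = 607.1415 * 0.7045 = 427.7133

427.7133 units


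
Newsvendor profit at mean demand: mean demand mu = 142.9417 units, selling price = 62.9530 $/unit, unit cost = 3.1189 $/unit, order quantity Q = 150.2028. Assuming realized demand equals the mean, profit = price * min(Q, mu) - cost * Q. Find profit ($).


Sales at mu = min(150.2028, 142.9417) = 142.9417
Revenue = 62.9530 * 142.9417 = 8998.6088
Total cost = 3.1189 * 150.2028 = 468.4675
Profit = 8998.6088 - 468.4675 = 8530.1413

8530.1413 $


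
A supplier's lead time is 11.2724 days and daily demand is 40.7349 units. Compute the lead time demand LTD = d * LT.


LTD = 40.7349 * 11.2724 = 459.1801

459.1801 units


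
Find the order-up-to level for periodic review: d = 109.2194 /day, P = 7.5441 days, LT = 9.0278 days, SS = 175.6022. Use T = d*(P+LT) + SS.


P + LT = 16.5719
d*(P+LT) = 109.2194 * 16.5719 = 1809.9730
T = 1809.9730 + 175.6022 = 1985.5752

1985.5752 units


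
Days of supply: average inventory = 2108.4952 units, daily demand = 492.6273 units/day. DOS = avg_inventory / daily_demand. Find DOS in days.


DOS = 2108.4952 / 492.6273 = 4.2801

4.2801 days


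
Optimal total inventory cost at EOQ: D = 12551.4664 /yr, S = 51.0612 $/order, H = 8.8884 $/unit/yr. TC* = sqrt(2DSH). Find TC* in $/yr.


2*D*S*H = 11393025.5472
TC* = sqrt(11393025.5472) = 3375.3556

3375.3556 $/yr


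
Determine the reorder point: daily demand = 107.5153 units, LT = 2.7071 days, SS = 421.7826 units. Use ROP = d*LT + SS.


d*LT = 107.5153 * 2.7071 = 291.0547
ROP = 291.0547 + 421.7826 = 712.8373

712.8373 units


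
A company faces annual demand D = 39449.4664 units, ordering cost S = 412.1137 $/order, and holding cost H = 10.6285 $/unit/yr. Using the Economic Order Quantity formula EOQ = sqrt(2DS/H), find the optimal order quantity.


2*D*S = 2 * 39449.4664 * 412.1137 = 32515331.1223
2*D*S/H = 3059258.7028
EOQ = sqrt(3059258.7028) = 1749.0737

1749.0737 units


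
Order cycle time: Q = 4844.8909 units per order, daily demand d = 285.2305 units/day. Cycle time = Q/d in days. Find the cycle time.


Cycle = 4844.8909 / 285.2305 = 16.9859

16.9859 days


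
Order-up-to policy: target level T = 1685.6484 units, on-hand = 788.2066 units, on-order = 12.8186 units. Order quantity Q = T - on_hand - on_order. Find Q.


Inventory position = OH + OO = 788.2066 + 12.8186 = 801.0252
Q = 1685.6484 - 801.0252 = 884.6232

884.6232 units
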